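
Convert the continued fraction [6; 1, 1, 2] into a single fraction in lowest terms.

33/5

a_0 = 6: 6/1
a_1 = 1: 7/1
a_2 = 1: 13/2
a_3 = 2: 33/5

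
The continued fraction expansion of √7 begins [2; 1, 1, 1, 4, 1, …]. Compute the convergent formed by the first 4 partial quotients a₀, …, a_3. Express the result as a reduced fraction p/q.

Use the convergent recurrence hₖ = aₖ·hₖ₋₁ + hₖ₋₂ (and likewise for the denominators kₖ):
a_0 = 2: 2/1
a_1 = 1: 3/1
a_2 = 1: 5/2
a_3 = 1: 8/3

8/3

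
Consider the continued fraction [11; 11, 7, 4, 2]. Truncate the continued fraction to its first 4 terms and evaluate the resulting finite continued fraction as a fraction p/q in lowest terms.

3582/323

a_0 = 11: 11/1
a_1 = 11: 122/11
a_2 = 7: 865/78
a_3 = 4: 3582/323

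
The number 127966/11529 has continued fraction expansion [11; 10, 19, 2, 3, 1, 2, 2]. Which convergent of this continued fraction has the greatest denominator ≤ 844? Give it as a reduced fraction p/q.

List convergents until the denominator exceeds the bound:
a_0 = 11: 11/1  (≤ bound)
a_1 = 10: 111/10  (≤ bound)
a_2 = 19: 2120/191  (≤ bound)
a_3 = 2: 4351/392  (≤ bound)
a_4 = 3: 15173/1367  (> 844, stop)

4351/392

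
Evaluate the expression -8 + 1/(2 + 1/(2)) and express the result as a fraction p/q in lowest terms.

Collapse the nested fraction from the inside out:
Start with 2.
2 + 1/(2/1) = 2 + 1/2 = 5/2
-8 + 1/(5/2) = -8 + 2/5 = -38/5

-38/5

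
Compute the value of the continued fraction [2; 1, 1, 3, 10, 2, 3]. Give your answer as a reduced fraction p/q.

1349/525

Start with 3.
2 + 1/(3/1) = 2 + 1/3 = 7/3
10 + 1/(7/3) = 10 + 3/7 = 73/7
3 + 1/(73/7) = 3 + 7/73 = 226/73
1 + 1/(226/73) = 1 + 73/226 = 299/226
1 + 1/(299/226) = 1 + 226/299 = 525/299
2 + 1/(525/299) = 2 + 299/525 = 1349/525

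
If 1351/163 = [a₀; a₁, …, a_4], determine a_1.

3

1351 ÷ 163 → quotient 8, remainder 47
163 ÷ 47 → quotient 3, remainder 22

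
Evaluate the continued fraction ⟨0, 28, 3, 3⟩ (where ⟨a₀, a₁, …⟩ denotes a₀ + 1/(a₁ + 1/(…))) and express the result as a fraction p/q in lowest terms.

Start with 3.
3 + 1/(3/1) = 3 + 1/3 = 10/3
28 + 1/(10/3) = 28 + 3/10 = 283/10
0 + 1/(283/10) = 0 + 10/283 = 10/283

10/283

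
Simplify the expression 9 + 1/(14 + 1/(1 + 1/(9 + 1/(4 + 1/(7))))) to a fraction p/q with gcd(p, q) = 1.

40131/4426

Start with 7.
4 + 1/(7/1) = 4 + 1/7 = 29/7
9 + 1/(29/7) = 9 + 7/29 = 268/29
1 + 1/(268/29) = 1 + 29/268 = 297/268
14 + 1/(297/268) = 14 + 268/297 = 4426/297
9 + 1/(4426/297) = 9 + 297/4426 = 40131/4426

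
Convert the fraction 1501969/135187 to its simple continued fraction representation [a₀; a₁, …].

⌊1501969/135187⌋ = 11, remainder 14912
⌊135187/14912⌋ = 9, remainder 979
⌊14912/979⌋ = 15, remainder 227
⌊979/227⌋ = 4, remainder 71
⌊227/71⌋ = 3, remainder 14
⌊71/14⌋ = 5, remainder 1
⌊14/1⌋ = 14, remainder 0

[11; 9, 15, 4, 3, 5, 14]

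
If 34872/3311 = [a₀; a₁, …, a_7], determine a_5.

34872 ÷ 3311 → quotient 10, remainder 1762
3311 ÷ 1762 → quotient 1, remainder 1549
1762 ÷ 1549 → quotient 1, remainder 213
1549 ÷ 213 → quotient 7, remainder 58
213 ÷ 58 → quotient 3, remainder 39
58 ÷ 39 → quotient 1, remainder 19

1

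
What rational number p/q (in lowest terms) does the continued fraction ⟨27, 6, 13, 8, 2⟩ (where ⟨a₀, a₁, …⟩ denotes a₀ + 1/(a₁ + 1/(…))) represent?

36808/1355

a_0 = 27: 27/1
a_1 = 6: 163/6
a_2 = 13: 2146/79
a_3 = 8: 17331/638
a_4 = 2: 36808/1355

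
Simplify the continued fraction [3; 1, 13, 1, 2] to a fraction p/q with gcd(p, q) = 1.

Work from the innermost term outward:
Start with 2.
1 + 1/(2/1) = 1 + 1/2 = 3/2
13 + 1/(3/2) = 13 + 2/3 = 41/3
1 + 1/(41/3) = 1 + 3/41 = 44/41
3 + 1/(44/41) = 3 + 41/44 = 173/44

173/44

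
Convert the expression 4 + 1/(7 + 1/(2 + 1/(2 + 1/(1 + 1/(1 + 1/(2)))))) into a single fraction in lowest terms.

951/230

Collapse the nested fraction from the inside out:
Start with 2.
1 + 1/(2/1) = 1 + 1/2 = 3/2
1 + 1/(3/2) = 1 + 2/3 = 5/3
2 + 1/(5/3) = 2 + 3/5 = 13/5
2 + 1/(13/5) = 2 + 5/13 = 31/13
7 + 1/(31/13) = 7 + 13/31 = 230/31
4 + 1/(230/31) = 4 + 31/230 = 951/230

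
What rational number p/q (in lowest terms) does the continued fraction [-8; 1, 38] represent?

Use the convergent recurrence hₖ = aₖ·hₖ₋₁ + hₖ₋₂ (and likewise for the denominators kₖ):
a_0 = -8: -8/1
a_1 = 1: -7/1
a_2 = 38: -274/39

-274/39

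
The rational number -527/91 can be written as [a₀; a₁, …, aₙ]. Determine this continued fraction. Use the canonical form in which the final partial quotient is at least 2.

-527 ÷ 91 → quotient -6, remainder 19
91 ÷ 19 → quotient 4, remainder 15
19 ÷ 15 → quotient 1, remainder 4
15 ÷ 4 → quotient 3, remainder 3
4 ÷ 3 → quotient 1, remainder 1
3 ÷ 1 → quotient 3, remainder 0

[-6; 4, 1, 3, 1, 3]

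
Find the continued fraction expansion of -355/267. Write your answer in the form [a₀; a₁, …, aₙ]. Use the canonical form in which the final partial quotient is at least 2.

⌊-355/267⌋ = -2, remainder 179
⌊267/179⌋ = 1, remainder 88
⌊179/88⌋ = 2, remainder 3
⌊88/3⌋ = 29, remainder 1
⌊3/1⌋ = 3, remainder 0

[-2; 1, 2, 29, 3]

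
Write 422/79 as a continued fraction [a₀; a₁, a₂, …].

422 ÷ 79 → quotient 5, remainder 27
79 ÷ 27 → quotient 2, remainder 25
27 ÷ 25 → quotient 1, remainder 2
25 ÷ 2 → quotient 12, remainder 1
2 ÷ 1 → quotient 2, remainder 0

[5; 2, 1, 12, 2]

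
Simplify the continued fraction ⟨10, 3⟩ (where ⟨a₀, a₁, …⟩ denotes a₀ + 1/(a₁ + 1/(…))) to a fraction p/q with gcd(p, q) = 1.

31/3

Start with 3.
10 + 1/(3/1) = 10 + 1/3 = 31/3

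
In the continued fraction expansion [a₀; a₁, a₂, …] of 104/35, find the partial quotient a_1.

1

104 = 2·35 + 34, so a_0 = 2
35 = 1·34 + 1, so a_1 = 1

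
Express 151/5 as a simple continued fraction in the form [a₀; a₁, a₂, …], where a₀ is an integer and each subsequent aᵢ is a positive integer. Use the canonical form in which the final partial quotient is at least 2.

[30; 5]

⌊151/5⌋ = 30, remainder 1
⌊5/1⌋ = 5, remainder 0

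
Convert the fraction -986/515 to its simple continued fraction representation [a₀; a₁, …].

-986 = -2·515 + 44, so a_0 = -2
515 = 11·44 + 31, so a_1 = 11
44 = 1·31 + 13, so a_2 = 1
31 = 2·13 + 5, so a_3 = 2
13 = 2·5 + 3, so a_4 = 2
5 = 1·3 + 2, so a_5 = 1
3 = 1·2 + 1, so a_6 = 1
2 = 2·1 + 0, so a_7 = 2

[-2; 11, 1, 2, 2, 1, 1, 2]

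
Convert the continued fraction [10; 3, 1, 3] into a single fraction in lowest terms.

Use the convergent recurrence hₖ = aₖ·hₖ₋₁ + hₖ₋₂ (and likewise for the denominators kₖ):
a_0 = 10: 10/1
a_1 = 3: 31/3
a_2 = 1: 41/4
a_3 = 3: 154/15

154/15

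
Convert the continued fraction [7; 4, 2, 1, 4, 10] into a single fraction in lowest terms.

a_0 = 7: 7/1
a_1 = 4: 29/4
a_2 = 2: 65/9
a_3 = 1: 94/13
a_4 = 4: 441/61
a_5 = 10: 4504/623

4504/623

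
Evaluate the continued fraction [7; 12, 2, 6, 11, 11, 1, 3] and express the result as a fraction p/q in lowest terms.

Build up convergents one term at a time:
a_0 = 7: 7/1
a_1 = 12: 85/12
a_2 = 2: 177/25
a_3 = 6: 1147/162
a_4 = 11: 12794/1807
a_5 = 11: 141881/20039
a_6 = 1: 154675/21846
a_7 = 3: 605906/85577

605906/85577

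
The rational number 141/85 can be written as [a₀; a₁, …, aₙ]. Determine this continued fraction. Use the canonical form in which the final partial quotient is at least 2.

141 ÷ 85 → quotient 1, remainder 56
85 ÷ 56 → quotient 1, remainder 29
56 ÷ 29 → quotient 1, remainder 27
29 ÷ 27 → quotient 1, remainder 2
27 ÷ 2 → quotient 13, remainder 1
2 ÷ 1 → quotient 2, remainder 0

[1; 1, 1, 1, 13, 2]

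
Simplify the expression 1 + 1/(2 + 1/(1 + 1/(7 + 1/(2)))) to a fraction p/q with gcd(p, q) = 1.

66/49

Compute successive convergents:
a_0 = 1: 1/1
a_1 = 2: 3/2
a_2 = 1: 4/3
a_3 = 7: 31/23
a_4 = 2: 66/49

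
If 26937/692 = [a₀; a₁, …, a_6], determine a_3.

26937 ÷ 692 → quotient 38, remainder 641
692 ÷ 641 → quotient 1, remainder 51
641 ÷ 51 → quotient 12, remainder 29
51 ÷ 29 → quotient 1, remainder 22

1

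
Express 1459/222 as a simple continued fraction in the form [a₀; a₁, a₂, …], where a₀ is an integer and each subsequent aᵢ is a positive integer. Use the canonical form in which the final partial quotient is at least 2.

1459 ÷ 222 → quotient 6, remainder 127
222 ÷ 127 → quotient 1, remainder 95
127 ÷ 95 → quotient 1, remainder 32
95 ÷ 32 → quotient 2, remainder 31
32 ÷ 31 → quotient 1, remainder 1
31 ÷ 1 → quotient 31, remainder 0

[6; 1, 1, 2, 1, 31]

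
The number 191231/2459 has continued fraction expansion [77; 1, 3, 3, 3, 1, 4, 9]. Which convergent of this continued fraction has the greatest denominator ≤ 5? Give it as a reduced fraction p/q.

311/4

a_0 = 77: 77/1  (≤ bound)
a_1 = 1: 78/1  (≤ bound)
a_2 = 3: 311/4  (≤ bound)
a_3 = 3: 1011/13  (> 5, stop)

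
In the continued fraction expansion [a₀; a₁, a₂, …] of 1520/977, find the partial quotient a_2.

1520 = 1·977 + 543, so a_0 = 1
977 = 1·543 + 434, so a_1 = 1
543 = 1·434 + 109, so a_2 = 1

1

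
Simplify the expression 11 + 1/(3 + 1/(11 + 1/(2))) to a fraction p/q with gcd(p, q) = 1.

Work from the innermost term outward:
Start with 2.
11 + 1/(2/1) = 11 + 1/2 = 23/2
3 + 1/(23/2) = 3 + 2/23 = 71/23
11 + 1/(71/23) = 11 + 23/71 = 804/71

804/71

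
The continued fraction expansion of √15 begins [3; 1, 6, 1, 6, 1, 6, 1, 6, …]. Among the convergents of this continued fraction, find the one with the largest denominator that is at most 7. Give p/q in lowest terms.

a_0 = 3: 3/1  (≤ bound)
a_1 = 1: 4/1  (≤ bound)
a_2 = 6: 27/7  (≤ bound)
a_3 = 1: 31/8  (> 7, stop)

27/7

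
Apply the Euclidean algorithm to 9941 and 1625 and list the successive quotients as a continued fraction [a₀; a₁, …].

[6; 8, 1, 1, 31, 3]

⌊9941/1625⌋ = 6, remainder 191
⌊1625/191⌋ = 8, remainder 97
⌊191/97⌋ = 1, remainder 94
⌊97/94⌋ = 1, remainder 3
⌊94/3⌋ = 31, remainder 1
⌊3/1⌋ = 3, remainder 0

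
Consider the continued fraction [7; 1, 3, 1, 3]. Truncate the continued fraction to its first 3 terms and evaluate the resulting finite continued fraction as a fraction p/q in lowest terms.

31/4

Start with 3.
1 + 1/(3/1) = 1 + 1/3 = 4/3
7 + 1/(4/3) = 7 + 3/4 = 31/4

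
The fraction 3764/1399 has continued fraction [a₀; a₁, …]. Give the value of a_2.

3764 ÷ 1399 → quotient 2, remainder 966
1399 ÷ 966 → quotient 1, remainder 433
966 ÷ 433 → quotient 2, remainder 100

2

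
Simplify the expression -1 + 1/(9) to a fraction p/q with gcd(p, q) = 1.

-8/9

a_0 = -1: -1/1
a_1 = 9: -8/9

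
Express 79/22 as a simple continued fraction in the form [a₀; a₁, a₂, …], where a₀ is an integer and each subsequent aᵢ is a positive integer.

[3; 1, 1, 2, 4]

⌊79/22⌋ = 3, remainder 13
⌊22/13⌋ = 1, remainder 9
⌊13/9⌋ = 1, remainder 4
⌊9/4⌋ = 2, remainder 1
⌊4/1⌋ = 4, remainder 0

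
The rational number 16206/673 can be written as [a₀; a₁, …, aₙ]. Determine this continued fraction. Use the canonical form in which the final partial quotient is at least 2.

[24; 12, 2, 6, 4]

⌊16206/673⌋ = 24, remainder 54
⌊673/54⌋ = 12, remainder 25
⌊54/25⌋ = 2, remainder 4
⌊25/4⌋ = 6, remainder 1
⌊4/1⌋ = 4, remainder 0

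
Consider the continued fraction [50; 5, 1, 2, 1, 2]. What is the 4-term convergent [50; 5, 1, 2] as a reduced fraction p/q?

Use the convergent recurrence hₖ = aₖ·hₖ₋₁ + hₖ₋₂ (and likewise for the denominators kₖ):
a_0 = 50: 50/1
a_1 = 5: 251/5
a_2 = 1: 301/6
a_3 = 2: 853/17

853/17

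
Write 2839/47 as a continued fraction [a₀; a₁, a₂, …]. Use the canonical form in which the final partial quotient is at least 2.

Apply division with remainder until the remainder is 0:
⌊2839/47⌋ = 60, remainder 19
⌊47/19⌋ = 2, remainder 9
⌊19/9⌋ = 2, remainder 1
⌊9/1⌋ = 9, remainder 0

[60; 2, 2, 9]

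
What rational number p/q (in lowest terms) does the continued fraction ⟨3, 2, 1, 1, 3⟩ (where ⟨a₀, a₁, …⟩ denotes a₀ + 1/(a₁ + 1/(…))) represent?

Start with 3.
1 + 1/(3/1) = 1 + 1/3 = 4/3
1 + 1/(4/3) = 1 + 3/4 = 7/4
2 + 1/(7/4) = 2 + 4/7 = 18/7
3 + 1/(18/7) = 3 + 7/18 = 61/18

61/18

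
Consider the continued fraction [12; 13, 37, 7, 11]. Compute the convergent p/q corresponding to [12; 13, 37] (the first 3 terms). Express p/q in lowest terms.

Start with 37.
13 + 1/(37/1) = 13 + 1/37 = 482/37
12 + 1/(482/37) = 12 + 37/482 = 5821/482

5821/482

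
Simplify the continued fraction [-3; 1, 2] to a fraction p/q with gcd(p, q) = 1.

Collapse the nested fraction from the inside out:
Start with 2.
1 + 1/(2/1) = 1 + 1/2 = 3/2
-3 + 1/(3/2) = -3 + 2/3 = -7/3

-7/3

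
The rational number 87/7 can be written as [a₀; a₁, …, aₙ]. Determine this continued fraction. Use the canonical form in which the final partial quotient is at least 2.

[12; 2, 3]

⌊87/7⌋ = 12, remainder 3
⌊7/3⌋ = 2, remainder 1
⌊3/1⌋ = 3, remainder 0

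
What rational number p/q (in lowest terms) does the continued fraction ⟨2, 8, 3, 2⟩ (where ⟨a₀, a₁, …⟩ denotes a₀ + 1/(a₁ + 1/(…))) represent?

123/58

Starting at the tail and folding back:
Start with 2.
3 + 1/(2/1) = 3 + 1/2 = 7/2
8 + 1/(7/2) = 8 + 2/7 = 58/7
2 + 1/(58/7) = 2 + 7/58 = 123/58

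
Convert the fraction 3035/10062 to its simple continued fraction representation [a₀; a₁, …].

Apply division with remainder until the remainder is 0:
3035 = 0·10062 + 3035, so a_0 = 0
10062 = 3·3035 + 957, so a_1 = 3
3035 = 3·957 + 164, so a_2 = 3
957 = 5·164 + 137, so a_3 = 5
164 = 1·137 + 27, so a_4 = 1
137 = 5·27 + 2, so a_5 = 5
27 = 13·2 + 1, so a_6 = 13
2 = 2·1 + 0, so a_7 = 2

[0; 3, 3, 5, 1, 5, 13, 2]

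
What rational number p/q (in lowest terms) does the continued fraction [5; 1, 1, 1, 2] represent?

Collapse the nested fraction from the inside out:
Start with 2.
1 + 1/(2/1) = 1 + 1/2 = 3/2
1 + 1/(3/2) = 1 + 2/3 = 5/3
1 + 1/(5/3) = 1 + 3/5 = 8/5
5 + 1/(8/5) = 5 + 5/8 = 45/8

45/8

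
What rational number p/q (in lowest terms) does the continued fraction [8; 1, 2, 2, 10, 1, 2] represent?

Start with 2.
1 + 1/(2/1) = 1 + 1/2 = 3/2
10 + 1/(3/2) = 10 + 2/3 = 32/3
2 + 1/(32/3) = 2 + 3/32 = 67/32
2 + 1/(67/32) = 2 + 32/67 = 166/67
1 + 1/(166/67) = 1 + 67/166 = 233/166
8 + 1/(233/166) = 8 + 166/233 = 2030/233

2030/233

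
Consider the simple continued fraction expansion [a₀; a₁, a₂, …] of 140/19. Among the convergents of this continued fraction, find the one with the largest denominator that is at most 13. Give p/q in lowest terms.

List convergents until the denominator exceeds the bound:
a_0 = 7: 7/1  (≤ bound)
a_1 = 2: 15/2  (≤ bound)
a_2 = 1: 22/3  (≤ bound)
a_3 = 2: 59/8  (≤ bound)
a_4 = 2: 140/19  (> 13, stop)

59/8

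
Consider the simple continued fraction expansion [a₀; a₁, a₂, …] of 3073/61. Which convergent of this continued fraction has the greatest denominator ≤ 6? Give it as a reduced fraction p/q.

252/5

a_0 = 50: 50/1  (≤ bound)
a_1 = 2: 101/2  (≤ bound)
a_2 = 1: 151/3  (≤ bound)
a_3 = 1: 252/5  (≤ bound)
a_4 = 1: 403/8  (> 6, stop)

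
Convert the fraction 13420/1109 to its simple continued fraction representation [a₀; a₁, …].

[12; 9, 1, 9, 5, 2]

Run the Euclidean algorithm, recording each quotient:
13420 ÷ 1109 → quotient 12, remainder 112
1109 ÷ 112 → quotient 9, remainder 101
112 ÷ 101 → quotient 1, remainder 11
101 ÷ 11 → quotient 9, remainder 2
11 ÷ 2 → quotient 5, remainder 1
2 ÷ 1 → quotient 2, remainder 0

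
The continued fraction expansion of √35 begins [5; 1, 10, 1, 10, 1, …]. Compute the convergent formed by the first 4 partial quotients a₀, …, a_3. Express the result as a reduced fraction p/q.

Compute successive convergents:
a_0 = 5: 5/1
a_1 = 1: 6/1
a_2 = 10: 65/11
a_3 = 1: 71/12

71/12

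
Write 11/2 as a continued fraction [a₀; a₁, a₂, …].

[5; 2]

⌊11/2⌋ = 5, remainder 1
⌊2/1⌋ = 2, remainder 0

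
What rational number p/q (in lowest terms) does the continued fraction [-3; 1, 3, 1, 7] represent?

Build up convergents one term at a time:
a_0 = -3: -3/1
a_1 = 1: -2/1
a_2 = 3: -9/4
a_3 = 1: -11/5
a_4 = 7: -86/39

-86/39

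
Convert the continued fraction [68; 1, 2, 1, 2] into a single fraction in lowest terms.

Collapse the nested fraction from the inside out:
Start with 2.
1 + 1/(2/1) = 1 + 1/2 = 3/2
2 + 1/(3/2) = 2 + 2/3 = 8/3
1 + 1/(8/3) = 1 + 3/8 = 11/8
68 + 1/(11/8) = 68 + 8/11 = 756/11

756/11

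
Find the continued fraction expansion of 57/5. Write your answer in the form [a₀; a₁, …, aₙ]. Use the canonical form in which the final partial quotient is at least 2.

[11; 2, 2]

⌊57/5⌋ = 11, remainder 2
⌊5/2⌋ = 2, remainder 1
⌊2/1⌋ = 2, remainder 0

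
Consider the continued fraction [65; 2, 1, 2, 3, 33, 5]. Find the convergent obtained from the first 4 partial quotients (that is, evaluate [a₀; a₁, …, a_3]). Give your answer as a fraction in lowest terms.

523/8

Build up convergents one term at a time:
a_0 = 65: 65/1
a_1 = 2: 131/2
a_2 = 1: 196/3
a_3 = 2: 523/8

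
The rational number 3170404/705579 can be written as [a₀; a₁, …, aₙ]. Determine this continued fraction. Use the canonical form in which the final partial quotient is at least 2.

[4; 2, 37, 53, 8, 22]

⌊3170404/705579⌋ = 4, remainder 348088
⌊705579/348088⌋ = 2, remainder 9403
⌊348088/9403⌋ = 37, remainder 177
⌊9403/177⌋ = 53, remainder 22
⌊177/22⌋ = 8, remainder 1
⌊22/1⌋ = 22, remainder 0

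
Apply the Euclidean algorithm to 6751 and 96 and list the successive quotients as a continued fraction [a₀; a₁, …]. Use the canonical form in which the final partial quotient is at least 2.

⌊6751/96⌋ = 70, remainder 31
⌊96/31⌋ = 3, remainder 3
⌊31/3⌋ = 10, remainder 1
⌊3/1⌋ = 3, remainder 0

[70; 3, 10, 3]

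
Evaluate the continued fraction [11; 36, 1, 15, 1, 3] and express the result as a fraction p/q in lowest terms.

27292/2475

Build up convergents one term at a time:
a_0 = 11: 11/1
a_1 = 36: 397/36
a_2 = 1: 408/37
a_3 = 15: 6517/591
a_4 = 1: 6925/628
a_5 = 3: 27292/2475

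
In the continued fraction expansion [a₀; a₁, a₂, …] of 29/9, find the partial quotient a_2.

2

⌊29/9⌋ = 3, remainder 2
⌊9/2⌋ = 4, remainder 1
⌊2/1⌋ = 2, remainder 0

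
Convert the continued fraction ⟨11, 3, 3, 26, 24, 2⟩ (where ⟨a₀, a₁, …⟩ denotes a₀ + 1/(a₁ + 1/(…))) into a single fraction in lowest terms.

145854/12907

Collapse the nested fraction from the inside out:
Start with 2.
24 + 1/(2/1) = 24 + 1/2 = 49/2
26 + 1/(49/2) = 26 + 2/49 = 1276/49
3 + 1/(1276/49) = 3 + 49/1276 = 3877/1276
3 + 1/(3877/1276) = 3 + 1276/3877 = 12907/3877
11 + 1/(12907/3877) = 11 + 3877/12907 = 145854/12907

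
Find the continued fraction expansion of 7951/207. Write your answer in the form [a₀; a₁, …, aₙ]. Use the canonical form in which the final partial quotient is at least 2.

Apply division with remainder until the remainder is 0:
7951 = 38·207 + 85, so a_0 = 38
207 = 2·85 + 37, so a_1 = 2
85 = 2·37 + 11, so a_2 = 2
37 = 3·11 + 4, so a_3 = 3
11 = 2·4 + 3, so a_4 = 2
4 = 1·3 + 1, so a_5 = 1
3 = 3·1 + 0, so a_6 = 3

[38; 2, 2, 3, 2, 1, 3]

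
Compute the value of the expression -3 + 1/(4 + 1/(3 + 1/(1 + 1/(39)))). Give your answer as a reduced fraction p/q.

-1869/676

a_0 = -3: -3/1
a_1 = 4: -11/4
a_2 = 3: -36/13
a_3 = 1: -47/17
a_4 = 39: -1869/676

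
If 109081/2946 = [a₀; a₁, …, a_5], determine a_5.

3

Run the Euclidean algorithm, recording each quotient:
109081 ÷ 2946 → quotient 37, remainder 79
2946 ÷ 79 → quotient 37, remainder 23
79 ÷ 23 → quotient 3, remainder 10
23 ÷ 10 → quotient 2, remainder 3
10 ÷ 3 → quotient 3, remainder 1
3 ÷ 1 → quotient 3, remainder 0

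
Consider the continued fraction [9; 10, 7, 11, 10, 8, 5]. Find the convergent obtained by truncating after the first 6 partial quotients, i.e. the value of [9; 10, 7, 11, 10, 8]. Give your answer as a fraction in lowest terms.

588125/64639

Start with 8.
10 + 1/(8/1) = 10 + 1/8 = 81/8
11 + 1/(81/8) = 11 + 8/81 = 899/81
7 + 1/(899/81) = 7 + 81/899 = 6374/899
10 + 1/(6374/899) = 10 + 899/6374 = 64639/6374
9 + 1/(64639/6374) = 9 + 6374/64639 = 588125/64639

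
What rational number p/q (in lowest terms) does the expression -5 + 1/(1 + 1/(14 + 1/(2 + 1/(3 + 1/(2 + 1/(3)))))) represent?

a_0 = -5: -5/1
a_1 = 1: -4/1
a_2 = 14: -61/15
a_3 = 2: -126/31
a_4 = 3: -439/108
a_5 = 2: -1004/247
a_6 = 3: -3451/849

-3451/849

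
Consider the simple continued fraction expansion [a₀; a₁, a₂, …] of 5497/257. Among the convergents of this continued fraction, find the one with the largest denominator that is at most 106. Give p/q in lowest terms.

a_0 = 21: 21/1  (≤ bound)
a_1 = 2: 43/2  (≤ bound)
a_2 = 1: 64/3  (≤ bound)
a_3 = 1: 107/5  (≤ bound)
a_4 = 3: 385/18  (≤ bound)
a_5 = 14: 5497/257  (> 106, stop)

385/18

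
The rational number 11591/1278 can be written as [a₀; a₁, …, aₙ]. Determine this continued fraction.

[9; 14, 2, 1, 3, 1, 1, 3]

Repeatedly divide and take the remainder:
11591 = 9·1278 + 89, so a_0 = 9
1278 = 14·89 + 32, so a_1 = 14
89 = 2·32 + 25, so a_2 = 2
32 = 1·25 + 7, so a_3 = 1
25 = 3·7 + 4, so a_4 = 3
7 = 1·4 + 3, so a_5 = 1
4 = 1·3 + 1, so a_6 = 1
3 = 3·1 + 0, so a_7 = 3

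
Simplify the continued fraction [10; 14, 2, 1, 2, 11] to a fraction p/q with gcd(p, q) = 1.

13171/1308

Use the convergent recurrence hₖ = aₖ·hₖ₋₁ + hₖ₋₂ (and likewise for the denominators kₖ):
a_0 = 10: 10/1
a_1 = 14: 141/14
a_2 = 2: 292/29
a_3 = 1: 433/43
a_4 = 2: 1158/115
a_5 = 11: 13171/1308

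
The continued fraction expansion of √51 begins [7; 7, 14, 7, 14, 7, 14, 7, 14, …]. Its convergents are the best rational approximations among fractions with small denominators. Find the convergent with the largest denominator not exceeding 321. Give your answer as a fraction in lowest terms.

List convergents until the denominator exceeds the bound:
a_0 = 7: 7/1  (≤ bound)
a_1 = 7: 50/7  (≤ bound)
a_2 = 14: 707/99  (≤ bound)
a_3 = 7: 4999/700  (> 321, stop)

707/99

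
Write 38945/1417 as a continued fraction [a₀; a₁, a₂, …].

[27; 2, 15, 4, 11]

⌊38945/1417⌋ = 27, remainder 686
⌊1417/686⌋ = 2, remainder 45
⌊686/45⌋ = 15, remainder 11
⌊45/11⌋ = 4, remainder 1
⌊11/1⌋ = 11, remainder 0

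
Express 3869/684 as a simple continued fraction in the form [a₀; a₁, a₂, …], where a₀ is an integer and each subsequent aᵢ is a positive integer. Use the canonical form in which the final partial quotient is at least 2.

3869 = 5·684 + 449, so a_0 = 5
684 = 1·449 + 235, so a_1 = 1
449 = 1·235 + 214, so a_2 = 1
235 = 1·214 + 21, so a_3 = 1
214 = 10·21 + 4, so a_4 = 10
21 = 5·4 + 1, so a_5 = 5
4 = 4·1 + 0, so a_6 = 4

[5; 1, 1, 1, 10, 5, 4]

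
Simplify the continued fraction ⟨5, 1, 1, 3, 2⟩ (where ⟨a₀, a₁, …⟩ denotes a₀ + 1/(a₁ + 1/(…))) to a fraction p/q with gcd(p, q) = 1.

Work from the innermost term outward:
Start with 2.
3 + 1/(2/1) = 3 + 1/2 = 7/2
1 + 1/(7/2) = 1 + 2/7 = 9/7
1 + 1/(9/7) = 1 + 7/9 = 16/9
5 + 1/(16/9) = 5 + 9/16 = 89/16

89/16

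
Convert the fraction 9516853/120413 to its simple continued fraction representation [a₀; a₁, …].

Apply division with remainder until the remainder is 0:
9516853 ÷ 120413 → quotient 79, remainder 4226
120413 ÷ 4226 → quotient 28, remainder 2085
4226 ÷ 2085 → quotient 2, remainder 56
2085 ÷ 56 → quotient 37, remainder 13
56 ÷ 13 → quotient 4, remainder 4
13 ÷ 4 → quotient 3, remainder 1
4 ÷ 1 → quotient 4, remainder 0

[79; 28, 2, 37, 4, 3, 4]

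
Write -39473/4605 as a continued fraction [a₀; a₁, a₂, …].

⌊-39473/4605⌋ = -9, remainder 1972
⌊4605/1972⌋ = 2, remainder 661
⌊1972/661⌋ = 2, remainder 650
⌊661/650⌋ = 1, remainder 11
⌊650/11⌋ = 59, remainder 1
⌊11/1⌋ = 11, remainder 0

[-9; 2, 2, 1, 59, 11]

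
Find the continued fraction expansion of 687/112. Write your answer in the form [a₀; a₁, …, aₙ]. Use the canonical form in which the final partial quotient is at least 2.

[6; 7, 2, 7]

Apply division with remainder until the remainder is 0:
687 ÷ 112 → quotient 6, remainder 15
112 ÷ 15 → quotient 7, remainder 7
15 ÷ 7 → quotient 2, remainder 1
7 ÷ 1 → quotient 7, remainder 0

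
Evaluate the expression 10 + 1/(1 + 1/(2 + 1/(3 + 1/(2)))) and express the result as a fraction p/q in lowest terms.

Start with 2.
3 + 1/(2/1) = 3 + 1/2 = 7/2
2 + 1/(7/2) = 2 + 2/7 = 16/7
1 + 1/(16/7) = 1 + 7/16 = 23/16
10 + 1/(23/16) = 10 + 16/23 = 246/23

246/23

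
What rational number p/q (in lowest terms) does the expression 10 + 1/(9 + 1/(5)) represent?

Starting at the tail and folding back:
Start with 5.
9 + 1/(5/1) = 9 + 1/5 = 46/5
10 + 1/(46/5) = 10 + 5/46 = 465/46

465/46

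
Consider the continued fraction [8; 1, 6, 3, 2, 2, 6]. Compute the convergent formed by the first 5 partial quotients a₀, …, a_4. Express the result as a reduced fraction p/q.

Start with 2.
3 + 1/(2/1) = 3 + 1/2 = 7/2
6 + 1/(7/2) = 6 + 2/7 = 44/7
1 + 1/(44/7) = 1 + 7/44 = 51/44
8 + 1/(51/44) = 8 + 44/51 = 452/51

452/51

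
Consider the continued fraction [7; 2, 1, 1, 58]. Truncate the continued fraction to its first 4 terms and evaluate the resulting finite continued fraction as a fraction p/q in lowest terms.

a_0 = 7: 7/1
a_1 = 2: 15/2
a_2 = 1: 22/3
a_3 = 1: 37/5

37/5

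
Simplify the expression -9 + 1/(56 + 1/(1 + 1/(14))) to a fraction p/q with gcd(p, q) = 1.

a_0 = -9: -9/1
a_1 = 56: -503/56
a_2 = 1: -512/57
a_3 = 14: -7671/854

-7671/854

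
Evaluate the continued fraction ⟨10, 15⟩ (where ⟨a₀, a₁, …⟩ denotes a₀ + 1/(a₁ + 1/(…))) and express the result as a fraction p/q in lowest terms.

Start with 15.
10 + 1/(15/1) = 10 + 1/15 = 151/15

151/15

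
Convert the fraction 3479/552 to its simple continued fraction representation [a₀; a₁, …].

[6; 3, 3, 3, 1, 1, 1, 4]

Run the Euclidean algorithm, recording each quotient:
⌊3479/552⌋ = 6, remainder 167
⌊552/167⌋ = 3, remainder 51
⌊167/51⌋ = 3, remainder 14
⌊51/14⌋ = 3, remainder 9
⌊14/9⌋ = 1, remainder 5
⌊9/5⌋ = 1, remainder 4
⌊5/4⌋ = 1, remainder 1
⌊4/1⌋ = 4, remainder 0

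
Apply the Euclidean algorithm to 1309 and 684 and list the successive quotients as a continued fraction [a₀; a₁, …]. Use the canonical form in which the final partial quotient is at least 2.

⌊1309/684⌋ = 1, remainder 625
⌊684/625⌋ = 1, remainder 59
⌊625/59⌋ = 10, remainder 35
⌊59/35⌋ = 1, remainder 24
⌊35/24⌋ = 1, remainder 11
⌊24/11⌋ = 2, remainder 2
⌊11/2⌋ = 5, remainder 1
⌊2/1⌋ = 2, remainder 0

[1; 1, 10, 1, 1, 2, 5, 2]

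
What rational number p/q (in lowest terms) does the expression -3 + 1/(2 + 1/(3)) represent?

-18/7

Start with 3.
2 + 1/(3/1) = 2 + 1/3 = 7/3
-3 + 1/(7/3) = -3 + 3/7 = -18/7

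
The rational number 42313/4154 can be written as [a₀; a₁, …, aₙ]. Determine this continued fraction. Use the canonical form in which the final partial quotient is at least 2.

[10; 5, 2, 1, 2, 13, 2, 3]

Run the Euclidean algorithm, recording each quotient:
⌊42313/4154⌋ = 10, remainder 773
⌊4154/773⌋ = 5, remainder 289
⌊773/289⌋ = 2, remainder 195
⌊289/195⌋ = 1, remainder 94
⌊195/94⌋ = 2, remainder 7
⌊94/7⌋ = 13, remainder 3
⌊7/3⌋ = 2, remainder 1
⌊3/1⌋ = 3, remainder 0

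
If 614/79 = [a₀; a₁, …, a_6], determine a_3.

2

Apply division with remainder until the remainder is 0:
614 = 7·79 + 61, so a_0 = 7
79 = 1·61 + 18, so a_1 = 1
61 = 3·18 + 7, so a_2 = 3
18 = 2·7 + 4, so a_3 = 2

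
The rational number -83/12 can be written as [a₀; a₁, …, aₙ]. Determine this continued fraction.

⌊-83/12⌋ = -7, remainder 1
⌊12/1⌋ = 12, remainder 0

[-7; 12]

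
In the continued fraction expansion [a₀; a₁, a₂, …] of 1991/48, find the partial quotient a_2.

11

1991 ÷ 48 → quotient 41, remainder 23
48 ÷ 23 → quotient 2, remainder 2
23 ÷ 2 → quotient 11, remainder 1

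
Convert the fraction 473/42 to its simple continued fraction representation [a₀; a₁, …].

[11; 3, 1, 4, 2]

Repeatedly divide and take the remainder:
473 ÷ 42 → quotient 11, remainder 11
42 ÷ 11 → quotient 3, remainder 9
11 ÷ 9 → quotient 1, remainder 2
9 ÷ 2 → quotient 4, remainder 1
2 ÷ 1 → quotient 2, remainder 0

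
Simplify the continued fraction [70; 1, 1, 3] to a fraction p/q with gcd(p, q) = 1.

Starting at the tail and folding back:
Start with 3.
1 + 1/(3/1) = 1 + 1/3 = 4/3
1 + 1/(4/3) = 1 + 3/4 = 7/4
70 + 1/(7/4) = 70 + 4/7 = 494/7

494/7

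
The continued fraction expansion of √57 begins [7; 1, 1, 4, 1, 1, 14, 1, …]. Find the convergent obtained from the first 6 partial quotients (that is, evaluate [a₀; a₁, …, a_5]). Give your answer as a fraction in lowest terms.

151/20

Start with 1.
1 + 1/(1/1) = 1 + 1/1 = 2/1
4 + 1/(2/1) = 4 + 1/2 = 9/2
1 + 1/(9/2) = 1 + 2/9 = 11/9
1 + 1/(11/9) = 1 + 9/11 = 20/11
7 + 1/(20/11) = 7 + 11/20 = 151/20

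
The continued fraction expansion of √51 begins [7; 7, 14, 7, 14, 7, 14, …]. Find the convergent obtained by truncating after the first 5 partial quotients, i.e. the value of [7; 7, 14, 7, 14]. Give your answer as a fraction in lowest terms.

a_0 = 7: 7/1
a_1 = 7: 50/7
a_2 = 14: 707/99
a_3 = 7: 4999/700
a_4 = 14: 70693/9899

70693/9899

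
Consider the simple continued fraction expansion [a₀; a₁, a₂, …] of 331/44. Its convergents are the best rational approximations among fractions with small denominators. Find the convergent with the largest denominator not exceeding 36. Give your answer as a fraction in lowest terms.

a_0 = 7: 7/1  (≤ bound)
a_1 = 1: 8/1  (≤ bound)
a_2 = 1: 15/2  (≤ bound)
a_3 = 10: 158/21  (≤ bound)
a_4 = 2: 331/44  (> 36, stop)

158/21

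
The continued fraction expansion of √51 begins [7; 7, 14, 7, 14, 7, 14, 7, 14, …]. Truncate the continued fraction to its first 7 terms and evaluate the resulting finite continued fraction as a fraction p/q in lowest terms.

Work from the innermost term outward:
Start with 14.
7 + 1/(14/1) = 7 + 1/14 = 99/14
14 + 1/(99/14) = 14 + 14/99 = 1400/99
7 + 1/(1400/99) = 7 + 99/1400 = 9899/1400
14 + 1/(9899/1400) = 14 + 1400/9899 = 139986/9899
7 + 1/(139986/9899) = 7 + 9899/139986 = 989801/139986
7 + 1/(989801/139986) = 7 + 139986/989801 = 7068593/989801

7068593/989801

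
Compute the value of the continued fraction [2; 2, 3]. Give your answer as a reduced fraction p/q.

Start with 3.
2 + 1/(3/1) = 2 + 1/3 = 7/3
2 + 1/(7/3) = 2 + 3/7 = 17/7

17/7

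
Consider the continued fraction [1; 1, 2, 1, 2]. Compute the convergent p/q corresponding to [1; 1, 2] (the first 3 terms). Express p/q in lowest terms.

5/3

a_0 = 1: 1/1
a_1 = 1: 2/1
a_2 = 2: 5/3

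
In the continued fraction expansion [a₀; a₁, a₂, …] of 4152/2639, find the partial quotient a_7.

4152 = 1·2639 + 1513, so a_0 = 1
2639 = 1·1513 + 1126, so a_1 = 1
1513 = 1·1126 + 387, so a_2 = 1
1126 = 2·387 + 352, so a_3 = 2
387 = 1·352 + 35, so a_4 = 1
352 = 10·35 + 2, so a_5 = 10
35 = 17·2 + 1, so a_6 = 17
2 = 2·1 + 0, so a_7 = 2

2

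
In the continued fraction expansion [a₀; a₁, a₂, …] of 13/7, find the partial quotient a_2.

6

Run the Euclidean algorithm, recording each quotient:
13 ÷ 7 → quotient 1, remainder 6
7 ÷ 6 → quotient 1, remainder 1
6 ÷ 1 → quotient 6, remainder 0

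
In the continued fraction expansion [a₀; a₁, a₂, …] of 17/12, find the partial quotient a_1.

2

Repeatedly divide and take the remainder:
17 = 1·12 + 5, so a_0 = 1
12 = 2·5 + 2, so a_1 = 2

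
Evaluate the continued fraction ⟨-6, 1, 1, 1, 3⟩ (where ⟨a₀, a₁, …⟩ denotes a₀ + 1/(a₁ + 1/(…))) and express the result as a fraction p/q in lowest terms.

Start with 3.
1 + 1/(3/1) = 1 + 1/3 = 4/3
1 + 1/(4/3) = 1 + 3/4 = 7/4
1 + 1/(7/4) = 1 + 4/7 = 11/7
-6 + 1/(11/7) = -6 + 7/11 = -59/11

-59/11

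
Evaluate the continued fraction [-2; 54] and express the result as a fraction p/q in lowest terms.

-107/54

Start with 54.
-2 + 1/(54/1) = -2 + 1/54 = -107/54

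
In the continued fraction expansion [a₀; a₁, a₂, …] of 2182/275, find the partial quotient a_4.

2182 = 7·275 + 257, so a_0 = 7
275 = 1·257 + 18, so a_1 = 1
257 = 14·18 + 5, so a_2 = 14
18 = 3·5 + 3, so a_3 = 3
5 = 1·3 + 2, so a_4 = 1

1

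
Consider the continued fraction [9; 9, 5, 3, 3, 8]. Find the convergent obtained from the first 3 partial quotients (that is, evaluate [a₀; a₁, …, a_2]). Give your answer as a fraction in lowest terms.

419/46

Start with 5.
9 + 1/(5/1) = 9 + 1/5 = 46/5
9 + 1/(46/5) = 9 + 5/46 = 419/46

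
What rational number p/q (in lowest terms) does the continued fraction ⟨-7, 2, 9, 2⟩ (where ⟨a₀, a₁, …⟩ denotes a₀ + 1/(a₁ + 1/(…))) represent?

-261/40

Starting at the tail and folding back:
Start with 2.
9 + 1/(2/1) = 9 + 1/2 = 19/2
2 + 1/(19/2) = 2 + 2/19 = 40/19
-7 + 1/(40/19) = -7 + 19/40 = -261/40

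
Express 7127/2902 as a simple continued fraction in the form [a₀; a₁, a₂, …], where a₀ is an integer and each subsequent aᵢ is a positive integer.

7127 ÷ 2902 → quotient 2, remainder 1323
2902 ÷ 1323 → quotient 2, remainder 256
1323 ÷ 256 → quotient 5, remainder 43
256 ÷ 43 → quotient 5, remainder 41
43 ÷ 41 → quotient 1, remainder 2
41 ÷ 2 → quotient 20, remainder 1
2 ÷ 1 → quotient 2, remainder 0

[2; 2, 5, 5, 1, 20, 2]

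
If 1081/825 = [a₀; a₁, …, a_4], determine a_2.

⌊1081/825⌋ = 1, remainder 256
⌊825/256⌋ = 3, remainder 57
⌊256/57⌋ = 4, remainder 28

4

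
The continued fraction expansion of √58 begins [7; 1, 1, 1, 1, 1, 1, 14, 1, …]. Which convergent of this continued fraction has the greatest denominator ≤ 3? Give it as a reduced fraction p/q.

23/3

List convergents until the denominator exceeds the bound:
a_0 = 7: 7/1  (≤ bound)
a_1 = 1: 8/1  (≤ bound)
a_2 = 1: 15/2  (≤ bound)
a_3 = 1: 23/3  (≤ bound)
a_4 = 1: 38/5  (> 3, stop)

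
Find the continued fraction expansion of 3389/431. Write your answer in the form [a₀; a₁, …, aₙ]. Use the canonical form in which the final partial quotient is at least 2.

[7; 1, 6, 3, 3, 1, 1, 2]

3389 = 7·431 + 372, so a_0 = 7
431 = 1·372 + 59, so a_1 = 1
372 = 6·59 + 18, so a_2 = 6
59 = 3·18 + 5, so a_3 = 3
18 = 3·5 + 3, so a_4 = 3
5 = 1·3 + 2, so a_5 = 1
3 = 1·2 + 1, so a_6 = 1
2 = 2·1 + 0, so a_7 = 2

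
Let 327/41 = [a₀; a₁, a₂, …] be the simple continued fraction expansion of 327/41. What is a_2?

Apply division with remainder until the remainder is 0:
⌊327/41⌋ = 7, remainder 40
⌊41/40⌋ = 1, remainder 1
⌊40/1⌋ = 40, remainder 0

40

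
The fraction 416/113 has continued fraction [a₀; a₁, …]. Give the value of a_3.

416 = 3·113 + 77, so a_0 = 3
113 = 1·77 + 36, so a_1 = 1
77 = 2·36 + 5, so a_2 = 2
36 = 7·5 + 1, so a_3 = 7

7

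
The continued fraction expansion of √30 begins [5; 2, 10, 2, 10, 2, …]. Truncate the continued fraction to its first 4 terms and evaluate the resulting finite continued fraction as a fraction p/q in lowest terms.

Start with 2.
10 + 1/(2/1) = 10 + 1/2 = 21/2
2 + 1/(21/2) = 2 + 2/21 = 44/21
5 + 1/(44/21) = 5 + 21/44 = 241/44

241/44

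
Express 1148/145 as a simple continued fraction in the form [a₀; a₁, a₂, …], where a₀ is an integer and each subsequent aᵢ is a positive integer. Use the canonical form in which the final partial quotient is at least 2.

[7; 1, 11, 12]

Run the Euclidean algorithm, recording each quotient:
1148 ÷ 145 → quotient 7, remainder 133
145 ÷ 133 → quotient 1, remainder 12
133 ÷ 12 → quotient 11, remainder 1
12 ÷ 1 → quotient 12, remainder 0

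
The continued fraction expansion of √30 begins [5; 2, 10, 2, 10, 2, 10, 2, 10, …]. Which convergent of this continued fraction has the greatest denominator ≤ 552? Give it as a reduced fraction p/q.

2525/461

a_0 = 5: 5/1  (≤ bound)
a_1 = 2: 11/2  (≤ bound)
a_2 = 10: 115/21  (≤ bound)
a_3 = 2: 241/44  (≤ bound)
a_4 = 10: 2525/461  (≤ bound)
a_5 = 2: 5291/966  (> 552, stop)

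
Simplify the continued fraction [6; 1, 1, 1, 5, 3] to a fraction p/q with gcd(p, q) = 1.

a_0 = 6: 6/1
a_1 = 1: 7/1
a_2 = 1: 13/2
a_3 = 1: 20/3
a_4 = 5: 113/17
a_5 = 3: 359/54

359/54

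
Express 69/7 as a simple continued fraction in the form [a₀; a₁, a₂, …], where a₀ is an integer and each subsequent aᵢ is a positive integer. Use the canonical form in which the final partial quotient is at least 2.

[9; 1, 6]

69 = 9·7 + 6, so a_0 = 9
7 = 1·6 + 1, so a_1 = 1
6 = 6·1 + 0, so a_2 = 6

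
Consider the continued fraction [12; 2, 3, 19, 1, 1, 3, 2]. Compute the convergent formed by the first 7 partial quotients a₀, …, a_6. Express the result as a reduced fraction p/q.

Build up convergents one term at a time:
a_0 = 12: 12/1
a_1 = 2: 25/2
a_2 = 3: 87/7
a_3 = 19: 1678/135
a_4 = 1: 1765/142
a_5 = 1: 3443/277
a_6 = 3: 12094/973

12094/973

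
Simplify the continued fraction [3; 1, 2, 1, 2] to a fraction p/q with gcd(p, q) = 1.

a_0 = 3: 3/1
a_1 = 1: 4/1
a_2 = 2: 11/3
a_3 = 1: 15/4
a_4 = 2: 41/11

41/11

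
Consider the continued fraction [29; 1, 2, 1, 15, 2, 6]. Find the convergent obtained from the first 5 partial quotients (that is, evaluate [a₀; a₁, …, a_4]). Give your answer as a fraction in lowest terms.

1874/63

Build up convergents one term at a time:
a_0 = 29: 29/1
a_1 = 1: 30/1
a_2 = 2: 89/3
a_3 = 1: 119/4
a_4 = 15: 1874/63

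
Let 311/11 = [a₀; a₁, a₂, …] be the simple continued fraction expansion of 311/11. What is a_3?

311 = 28·11 + 3, so a_0 = 28
11 = 3·3 + 2, so a_1 = 3
3 = 1·2 + 1, so a_2 = 1
2 = 2·1 + 0, so a_3 = 2

2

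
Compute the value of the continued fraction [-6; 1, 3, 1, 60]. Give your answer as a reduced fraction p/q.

-1581/304

a_0 = -6: -6/1
a_1 = 1: -5/1
a_2 = 3: -21/4
a_3 = 1: -26/5
a_4 = 60: -1581/304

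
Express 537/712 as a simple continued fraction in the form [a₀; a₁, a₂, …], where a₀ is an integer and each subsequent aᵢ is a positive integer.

537 ÷ 712 → quotient 0, remainder 537
712 ÷ 537 → quotient 1, remainder 175
537 ÷ 175 → quotient 3, remainder 12
175 ÷ 12 → quotient 14, remainder 7
12 ÷ 7 → quotient 1, remainder 5
7 ÷ 5 → quotient 1, remainder 2
5 ÷ 2 → quotient 2, remainder 1
2 ÷ 1 → quotient 2, remainder 0

[0; 1, 3, 14, 1, 1, 2, 2]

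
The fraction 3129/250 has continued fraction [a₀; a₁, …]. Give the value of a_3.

15

3129 = 12·250 + 129, so a_0 = 12
250 = 1·129 + 121, so a_1 = 1
129 = 1·121 + 8, so a_2 = 1
121 = 15·8 + 1, so a_3 = 15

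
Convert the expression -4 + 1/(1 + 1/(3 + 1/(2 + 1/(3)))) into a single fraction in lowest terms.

-100/31

Compute successive convergents:
a_0 = -4: -4/1
a_1 = 1: -3/1
a_2 = 3: -13/4
a_3 = 2: -29/9
a_4 = 3: -100/31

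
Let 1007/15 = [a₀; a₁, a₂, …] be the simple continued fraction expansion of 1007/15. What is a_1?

7

Repeatedly divide and take the remainder:
1007 ÷ 15 → quotient 67, remainder 2
15 ÷ 2 → quotient 7, remainder 1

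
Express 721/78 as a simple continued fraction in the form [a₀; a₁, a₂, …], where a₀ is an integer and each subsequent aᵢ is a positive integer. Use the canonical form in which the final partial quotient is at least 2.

721 ÷ 78 → quotient 9, remainder 19
78 ÷ 19 → quotient 4, remainder 2
19 ÷ 2 → quotient 9, remainder 1
2 ÷ 1 → quotient 2, remainder 0

[9; 4, 9, 2]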